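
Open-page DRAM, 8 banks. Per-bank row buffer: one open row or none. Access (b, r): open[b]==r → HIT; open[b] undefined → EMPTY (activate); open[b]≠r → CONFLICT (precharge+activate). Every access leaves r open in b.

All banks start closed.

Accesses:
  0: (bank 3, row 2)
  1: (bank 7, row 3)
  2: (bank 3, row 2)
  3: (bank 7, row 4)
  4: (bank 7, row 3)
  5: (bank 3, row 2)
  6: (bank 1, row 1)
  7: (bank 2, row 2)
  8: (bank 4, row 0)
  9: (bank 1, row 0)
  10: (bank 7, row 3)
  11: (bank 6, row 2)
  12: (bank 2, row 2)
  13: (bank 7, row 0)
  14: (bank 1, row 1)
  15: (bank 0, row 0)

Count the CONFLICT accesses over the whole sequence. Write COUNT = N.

  [0] b3 r2: no row ⇒ E
  [1] b7 r3: no row ⇒ E
  [2] b3 r2: had r2 ⇒ H
  [3] b7 r4: had r3 ⇒ C
  [4] b7 r3: had r4 ⇒ C
  [5] b3 r2: had r2 ⇒ H
  [6] b1 r1: no row ⇒ E
  [7] b2 r2: no row ⇒ E
  [8] b4 r0: no row ⇒ E
  [9] b1 r0: had r1 ⇒ C
  [10] b7 r3: had r3 ⇒ H
  [11] b6 r2: no row ⇒ E
  [12] b2 r2: had r2 ⇒ H
  [13] b7 r0: had r3 ⇒ C
  [14] b1 r1: had r0 ⇒ C
  [15] b0 r0: no row ⇒ E

COUNT = 5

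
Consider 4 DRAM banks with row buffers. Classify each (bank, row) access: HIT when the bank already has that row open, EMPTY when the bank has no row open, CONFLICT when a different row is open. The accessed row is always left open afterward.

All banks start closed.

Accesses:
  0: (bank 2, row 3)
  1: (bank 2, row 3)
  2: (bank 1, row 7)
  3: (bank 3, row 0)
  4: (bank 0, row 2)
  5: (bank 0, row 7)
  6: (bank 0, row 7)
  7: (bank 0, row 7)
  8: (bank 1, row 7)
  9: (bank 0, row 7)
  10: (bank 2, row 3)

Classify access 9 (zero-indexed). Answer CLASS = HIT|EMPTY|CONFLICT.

CLASS = HIT

  [0] b2 r3: no row ⇒ E
  [1] b2 r3: had r3 ⇒ H
  [2] b1 r7: no row ⇒ E
  [3] b3 r0: no row ⇒ E
  [4] b0 r2: no row ⇒ E
  [5] b0 r7: had r2 ⇒ C
  [6] b0 r7: had r7 ⇒ H
  [7] b0 r7: had r7 ⇒ H
  [8] b1 r7: had r7 ⇒ H
  [9] b0 r7: had r7 ⇒ H
  [10] b2 r3: had r3 ⇒ H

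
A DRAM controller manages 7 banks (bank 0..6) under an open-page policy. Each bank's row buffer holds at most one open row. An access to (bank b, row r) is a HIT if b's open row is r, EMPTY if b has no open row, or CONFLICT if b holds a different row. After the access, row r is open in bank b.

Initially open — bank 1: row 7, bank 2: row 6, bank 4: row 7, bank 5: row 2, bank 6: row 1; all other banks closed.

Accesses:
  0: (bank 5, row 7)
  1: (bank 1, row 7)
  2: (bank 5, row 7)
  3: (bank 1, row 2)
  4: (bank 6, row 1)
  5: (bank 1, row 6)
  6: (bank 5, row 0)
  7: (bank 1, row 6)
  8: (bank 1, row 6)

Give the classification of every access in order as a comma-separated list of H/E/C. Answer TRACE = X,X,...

TRACE = C,H,H,C,H,C,C,H,H

step 0: bank5 2->7 [CONFLICT]
step 1: bank1 7->7 [HIT]
step 2: bank5 7->7 [HIT]
step 3: bank1 7->2 [CONFLICT]
step 4: bank6 1->1 [HIT]
step 5: bank1 2->6 [CONFLICT]
step 6: bank5 7->0 [CONFLICT]
step 7: bank1 6->6 [HIT]
step 8: bank1 6->6 [HIT]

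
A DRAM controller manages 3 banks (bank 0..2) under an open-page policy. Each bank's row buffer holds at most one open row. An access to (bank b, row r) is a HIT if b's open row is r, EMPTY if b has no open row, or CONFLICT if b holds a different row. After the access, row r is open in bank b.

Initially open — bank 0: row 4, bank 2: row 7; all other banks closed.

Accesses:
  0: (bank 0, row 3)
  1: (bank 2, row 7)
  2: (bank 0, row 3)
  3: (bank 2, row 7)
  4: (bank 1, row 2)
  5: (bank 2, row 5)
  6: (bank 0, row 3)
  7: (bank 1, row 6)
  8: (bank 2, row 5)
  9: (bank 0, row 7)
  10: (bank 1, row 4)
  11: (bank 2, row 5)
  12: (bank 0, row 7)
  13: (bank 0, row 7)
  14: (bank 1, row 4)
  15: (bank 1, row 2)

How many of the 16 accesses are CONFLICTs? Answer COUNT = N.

#0 (0,3) C  (was 4)
#1 (2,7) H  (was 7)
#2 (0,3) H  (was 3)
#3 (2,7) H  (was 7)
#4 (1,2) E
#5 (2,5) C  (was 7)
#6 (0,3) H  (was 3)
#7 (1,6) C  (was 2)
#8 (2,5) H  (was 5)
#9 (0,7) C  (was 3)
#10 (1,4) C  (was 6)
#11 (2,5) H  (was 5)
#12 (0,7) H  (was 7)
#13 (0,7) H  (was 7)
#14 (1,4) H  (was 4)
#15 (1,2) C  (was 4)

COUNT = 6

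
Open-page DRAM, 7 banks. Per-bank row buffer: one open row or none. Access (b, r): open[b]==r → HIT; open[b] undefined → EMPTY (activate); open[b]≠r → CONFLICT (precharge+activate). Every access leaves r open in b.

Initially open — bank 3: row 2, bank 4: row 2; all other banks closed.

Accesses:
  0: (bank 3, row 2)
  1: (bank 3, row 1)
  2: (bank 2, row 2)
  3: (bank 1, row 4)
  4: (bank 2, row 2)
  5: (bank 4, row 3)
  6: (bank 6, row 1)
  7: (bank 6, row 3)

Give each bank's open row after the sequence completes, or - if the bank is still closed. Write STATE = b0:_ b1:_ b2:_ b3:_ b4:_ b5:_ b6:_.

0: bank 3 row 2 — prev 2 → HIT
1: bank 3 row 1 — prev 2 → CONFLICT
2: bank 2 row 2 — prev None → EMPTY
3: bank 1 row 4 — prev None → EMPTY
4: bank 2 row 2 — prev 2 → HIT
5: bank 4 row 3 — prev 2 → CONFLICT
6: bank 6 row 1 — prev None → EMPTY
7: bank 6 row 3 — prev 1 → CONFLICT

STATE = b0:- b1:4 b2:2 b3:1 b4:3 b5:- b6:3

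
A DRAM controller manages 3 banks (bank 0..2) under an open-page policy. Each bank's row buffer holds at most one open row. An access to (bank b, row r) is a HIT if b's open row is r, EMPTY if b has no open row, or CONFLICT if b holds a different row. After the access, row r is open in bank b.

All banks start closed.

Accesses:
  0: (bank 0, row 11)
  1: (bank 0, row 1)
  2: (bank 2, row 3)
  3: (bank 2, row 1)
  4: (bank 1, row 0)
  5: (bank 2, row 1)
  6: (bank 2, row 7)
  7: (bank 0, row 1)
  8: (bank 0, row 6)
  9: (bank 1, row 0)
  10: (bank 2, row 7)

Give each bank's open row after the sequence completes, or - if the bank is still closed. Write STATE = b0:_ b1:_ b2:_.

STATE = b0:6 b1:0 b2:7

  [0] b0 r11: no row ⇒ E
  [1] b0 r1: had r11 ⇒ C
  [2] b2 r3: no row ⇒ E
  [3] b2 r1: had r3 ⇒ C
  [4] b1 r0: no row ⇒ E
  [5] b2 r1: had r1 ⇒ H
  [6] b2 r7: had r1 ⇒ C
  [7] b0 r1: had r1 ⇒ H
  [8] b0 r6: had r1 ⇒ C
  [9] b1 r0: had r0 ⇒ H
  [10] b2 r7: had r7 ⇒ H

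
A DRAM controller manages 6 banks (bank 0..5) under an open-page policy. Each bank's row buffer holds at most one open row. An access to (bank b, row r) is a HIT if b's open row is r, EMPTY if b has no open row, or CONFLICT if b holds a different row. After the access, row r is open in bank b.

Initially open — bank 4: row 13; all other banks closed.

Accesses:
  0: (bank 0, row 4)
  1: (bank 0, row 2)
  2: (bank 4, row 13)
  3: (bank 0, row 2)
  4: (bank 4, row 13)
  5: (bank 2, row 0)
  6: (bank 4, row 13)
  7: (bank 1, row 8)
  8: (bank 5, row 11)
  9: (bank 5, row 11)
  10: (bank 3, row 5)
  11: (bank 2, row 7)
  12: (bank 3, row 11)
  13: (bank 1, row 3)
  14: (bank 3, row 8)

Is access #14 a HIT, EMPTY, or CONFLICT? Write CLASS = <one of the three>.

#0 (0,4) E
#1 (0,2) C  (was 4)
#2 (4,13) H  (was 13)
#3 (0,2) H  (was 2)
#4 (4,13) H  (was 13)
#5 (2,0) E
#6 (4,13) H  (was 13)
#7 (1,8) E
#8 (5,11) E
#9 (5,11) H  (was 11)
#10 (3,5) E
#11 (2,7) C  (was 0)
#12 (3,11) C  (was 5)
#13 (1,3) C  (was 8)
#14 (3,8) C  (was 11)

CLASS = CONFLICT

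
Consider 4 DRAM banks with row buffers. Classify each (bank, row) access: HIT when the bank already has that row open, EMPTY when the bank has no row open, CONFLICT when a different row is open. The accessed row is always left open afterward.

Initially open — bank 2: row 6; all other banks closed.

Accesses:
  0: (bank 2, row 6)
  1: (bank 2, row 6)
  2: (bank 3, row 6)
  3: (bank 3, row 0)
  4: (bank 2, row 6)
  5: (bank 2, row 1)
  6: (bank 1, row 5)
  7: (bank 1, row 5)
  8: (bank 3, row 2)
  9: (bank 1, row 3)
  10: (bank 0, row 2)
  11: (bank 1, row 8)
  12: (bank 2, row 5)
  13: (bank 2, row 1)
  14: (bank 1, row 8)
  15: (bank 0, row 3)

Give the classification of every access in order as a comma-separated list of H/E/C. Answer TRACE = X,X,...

TRACE = H,H,E,C,H,C,E,H,C,C,E,C,C,C,H,C

step 0: bank2 6->6 [HIT]
step 1: bank2 6->6 [HIT]
step 2: bank3 None->6 [EMPTY]
step 3: bank3 6->0 [CONFLICT]
step 4: bank2 6->6 [HIT]
step 5: bank2 6->1 [CONFLICT]
step 6: bank1 None->5 [EMPTY]
step 7: bank1 5->5 [HIT]
step 8: bank3 0->2 [CONFLICT]
step 9: bank1 5->3 [CONFLICT]
step 10: bank0 None->2 [EMPTY]
step 11: bank1 3->8 [CONFLICT]
step 12: bank2 1->5 [CONFLICT]
step 13: bank2 5->1 [CONFLICT]
step 14: bank1 8->8 [HIT]
step 15: bank0 2->3 [CONFLICT]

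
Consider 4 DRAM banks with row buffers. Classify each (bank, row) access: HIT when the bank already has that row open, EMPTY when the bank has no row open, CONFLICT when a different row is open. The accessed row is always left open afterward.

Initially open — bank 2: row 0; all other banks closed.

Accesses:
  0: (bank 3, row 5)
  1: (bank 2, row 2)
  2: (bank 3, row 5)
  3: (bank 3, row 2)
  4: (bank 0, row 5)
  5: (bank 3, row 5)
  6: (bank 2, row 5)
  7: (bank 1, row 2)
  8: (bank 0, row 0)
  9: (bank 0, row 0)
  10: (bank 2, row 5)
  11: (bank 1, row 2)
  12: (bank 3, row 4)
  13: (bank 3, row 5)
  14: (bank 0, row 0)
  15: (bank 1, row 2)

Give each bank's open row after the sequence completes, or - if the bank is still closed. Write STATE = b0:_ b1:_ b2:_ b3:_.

step 0: bank3 None->5 [EMPTY]
step 1: bank2 0->2 [CONFLICT]
step 2: bank3 5->5 [HIT]
step 3: bank3 5->2 [CONFLICT]
step 4: bank0 None->5 [EMPTY]
step 5: bank3 2->5 [CONFLICT]
step 6: bank2 2->5 [CONFLICT]
step 7: bank1 None->2 [EMPTY]
step 8: bank0 5->0 [CONFLICT]
step 9: bank0 0->0 [HIT]
step 10: bank2 5->5 [HIT]
step 11: bank1 2->2 [HIT]
step 12: bank3 5->4 [CONFLICT]
step 13: bank3 4->5 [CONFLICT]
step 14: bank0 0->0 [HIT]
step 15: bank1 2->2 [HIT]

STATE = b0:0 b1:2 b2:5 b3:5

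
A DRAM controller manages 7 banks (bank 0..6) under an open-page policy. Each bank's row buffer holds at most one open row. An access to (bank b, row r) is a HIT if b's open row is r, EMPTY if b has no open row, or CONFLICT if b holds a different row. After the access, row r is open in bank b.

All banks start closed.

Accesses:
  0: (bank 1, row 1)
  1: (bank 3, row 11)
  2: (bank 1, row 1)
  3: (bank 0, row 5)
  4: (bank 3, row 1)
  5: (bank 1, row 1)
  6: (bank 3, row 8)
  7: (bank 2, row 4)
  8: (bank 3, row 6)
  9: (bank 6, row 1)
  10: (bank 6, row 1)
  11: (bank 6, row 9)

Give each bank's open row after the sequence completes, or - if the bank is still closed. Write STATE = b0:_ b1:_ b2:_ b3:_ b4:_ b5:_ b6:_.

STATE = b0:5 b1:1 b2:4 b3:6 b4:- b5:- b6:9

0: bank 1 row 1 — prev None → EMPTY
1: bank 3 row 11 — prev None → EMPTY
2: bank 1 row 1 — prev 1 → HIT
3: bank 0 row 5 — prev None → EMPTY
4: bank 3 row 1 — prev 11 → CONFLICT
5: bank 1 row 1 — prev 1 → HIT
6: bank 3 row 8 — prev 1 → CONFLICT
7: bank 2 row 4 — prev None → EMPTY
8: bank 3 row 6 — prev 8 → CONFLICT
9: bank 6 row 1 — prev None → EMPTY
10: bank 6 row 1 — prev 1 → HIT
11: bank 6 row 9 — prev 1 → CONFLICT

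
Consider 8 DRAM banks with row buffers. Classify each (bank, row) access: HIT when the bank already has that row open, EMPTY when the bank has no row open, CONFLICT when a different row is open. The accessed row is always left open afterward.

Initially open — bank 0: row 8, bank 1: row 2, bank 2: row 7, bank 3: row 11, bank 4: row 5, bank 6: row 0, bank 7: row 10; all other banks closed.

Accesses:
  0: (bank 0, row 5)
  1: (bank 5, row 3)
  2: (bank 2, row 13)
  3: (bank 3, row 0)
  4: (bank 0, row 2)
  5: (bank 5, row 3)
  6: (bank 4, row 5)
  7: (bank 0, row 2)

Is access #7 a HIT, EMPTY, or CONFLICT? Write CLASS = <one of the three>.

CLASS = HIT

step 0: bank0 8->5 [CONFLICT]
step 1: bank5 None->3 [EMPTY]
step 2: bank2 7->13 [CONFLICT]
step 3: bank3 11->0 [CONFLICT]
step 4: bank0 5->2 [CONFLICT]
step 5: bank5 3->3 [HIT]
step 6: bank4 5->5 [HIT]
step 7: bank0 2->2 [HIT]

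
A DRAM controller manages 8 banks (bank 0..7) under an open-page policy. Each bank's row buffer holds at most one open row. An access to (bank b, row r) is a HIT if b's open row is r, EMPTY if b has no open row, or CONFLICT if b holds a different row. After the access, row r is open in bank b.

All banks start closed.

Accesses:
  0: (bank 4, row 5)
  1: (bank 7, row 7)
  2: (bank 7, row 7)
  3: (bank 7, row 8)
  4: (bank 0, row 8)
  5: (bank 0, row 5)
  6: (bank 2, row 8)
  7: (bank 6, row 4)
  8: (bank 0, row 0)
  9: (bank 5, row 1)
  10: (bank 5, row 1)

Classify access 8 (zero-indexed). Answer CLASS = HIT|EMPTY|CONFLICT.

0: bank 4 row 5 — prev None → EMPTY
1: bank 7 row 7 — prev None → EMPTY
2: bank 7 row 7 — prev 7 → HIT
3: bank 7 row 8 — prev 7 → CONFLICT
4: bank 0 row 8 — prev None → EMPTY
5: bank 0 row 5 — prev 8 → CONFLICT
6: bank 2 row 8 — prev None → EMPTY
7: bank 6 row 4 — prev None → EMPTY
8: bank 0 row 0 — prev 5 → CONFLICT
9: bank 5 row 1 — prev None → EMPTY
10: bank 5 row 1 — prev 1 → HIT

CLASS = CONFLICT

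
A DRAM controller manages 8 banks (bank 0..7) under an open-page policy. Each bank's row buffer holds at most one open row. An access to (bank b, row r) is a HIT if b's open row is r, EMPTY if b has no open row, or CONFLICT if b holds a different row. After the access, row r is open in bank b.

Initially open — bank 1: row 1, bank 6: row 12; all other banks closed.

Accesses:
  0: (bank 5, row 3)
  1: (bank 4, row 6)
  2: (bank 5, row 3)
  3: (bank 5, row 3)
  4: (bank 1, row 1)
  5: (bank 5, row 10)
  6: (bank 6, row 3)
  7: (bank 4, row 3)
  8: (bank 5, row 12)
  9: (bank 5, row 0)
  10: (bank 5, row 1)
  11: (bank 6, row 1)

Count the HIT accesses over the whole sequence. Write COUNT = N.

COUNT = 3

#0 (5,3) E
#1 (4,6) E
#2 (5,3) H  (was 3)
#3 (5,3) H  (was 3)
#4 (1,1) H  (was 1)
#5 (5,10) C  (was 3)
#6 (6,3) C  (was 12)
#7 (4,3) C  (was 6)
#8 (5,12) C  (was 10)
#9 (5,0) C  (was 12)
#10 (5,1) C  (was 0)
#11 (6,1) C  (was 3)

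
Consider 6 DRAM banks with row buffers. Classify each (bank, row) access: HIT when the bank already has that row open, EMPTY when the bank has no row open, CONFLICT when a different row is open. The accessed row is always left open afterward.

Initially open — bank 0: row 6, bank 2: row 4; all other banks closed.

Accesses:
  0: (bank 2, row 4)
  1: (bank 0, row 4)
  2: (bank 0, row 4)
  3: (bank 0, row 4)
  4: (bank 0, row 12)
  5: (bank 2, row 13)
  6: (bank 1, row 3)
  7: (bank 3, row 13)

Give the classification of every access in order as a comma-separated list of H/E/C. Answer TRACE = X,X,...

#0 (2,4) H  (was 4)
#1 (0,4) C  (was 6)
#2 (0,4) H  (was 4)
#3 (0,4) H  (was 4)
#4 (0,12) C  (was 4)
#5 (2,13) C  (was 4)
#6 (1,3) E
#7 (3,13) E

TRACE = H,C,H,H,C,C,E,E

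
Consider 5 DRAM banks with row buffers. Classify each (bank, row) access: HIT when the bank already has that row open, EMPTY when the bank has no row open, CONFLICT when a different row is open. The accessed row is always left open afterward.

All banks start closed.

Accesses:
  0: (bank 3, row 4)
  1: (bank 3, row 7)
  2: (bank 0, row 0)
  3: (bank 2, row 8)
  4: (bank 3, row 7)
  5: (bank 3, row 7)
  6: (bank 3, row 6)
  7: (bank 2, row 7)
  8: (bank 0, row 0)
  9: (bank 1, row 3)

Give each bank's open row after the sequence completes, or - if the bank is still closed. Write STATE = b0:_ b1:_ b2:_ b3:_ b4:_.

STATE = b0:0 b1:3 b2:7 b3:6 b4:-

0: bank 3 row 4 — prev None → EMPTY
1: bank 3 row 7 — prev 4 → CONFLICT
2: bank 0 row 0 — prev None → EMPTY
3: bank 2 row 8 — prev None → EMPTY
4: bank 3 row 7 — prev 7 → HIT
5: bank 3 row 7 — prev 7 → HIT
6: bank 3 row 6 — prev 7 → CONFLICT
7: bank 2 row 7 — prev 8 → CONFLICT
8: bank 0 row 0 — prev 0 → HIT
9: bank 1 row 3 — prev None → EMPTY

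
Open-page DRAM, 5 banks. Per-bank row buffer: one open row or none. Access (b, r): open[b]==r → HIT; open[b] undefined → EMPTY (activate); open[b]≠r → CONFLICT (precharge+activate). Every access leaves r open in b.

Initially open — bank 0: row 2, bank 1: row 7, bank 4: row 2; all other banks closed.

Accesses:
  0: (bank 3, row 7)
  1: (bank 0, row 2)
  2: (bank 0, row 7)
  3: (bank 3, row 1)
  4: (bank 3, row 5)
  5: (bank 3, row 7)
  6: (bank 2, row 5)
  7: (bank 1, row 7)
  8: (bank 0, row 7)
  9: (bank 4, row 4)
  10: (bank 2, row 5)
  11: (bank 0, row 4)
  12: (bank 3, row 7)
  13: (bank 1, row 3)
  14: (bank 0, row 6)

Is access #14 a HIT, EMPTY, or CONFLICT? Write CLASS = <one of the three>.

CLASS = CONFLICT

0: bank 3 row 7 — prev None → EMPTY
1: bank 0 row 2 — prev 2 → HIT
2: bank 0 row 7 — prev 2 → CONFLICT
3: bank 3 row 1 — prev 7 → CONFLICT
4: bank 3 row 5 — prev 1 → CONFLICT
5: bank 3 row 7 — prev 5 → CONFLICT
6: bank 2 row 5 — prev None → EMPTY
7: bank 1 row 7 — prev 7 → HIT
8: bank 0 row 7 — prev 7 → HIT
9: bank 4 row 4 — prev 2 → CONFLICT
10: bank 2 row 5 — prev 5 → HIT
11: bank 0 row 4 — prev 7 → CONFLICT
12: bank 3 row 7 — prev 7 → HIT
13: bank 1 row 3 — prev 7 → CONFLICT
14: bank 0 row 6 — prev 4 → CONFLICT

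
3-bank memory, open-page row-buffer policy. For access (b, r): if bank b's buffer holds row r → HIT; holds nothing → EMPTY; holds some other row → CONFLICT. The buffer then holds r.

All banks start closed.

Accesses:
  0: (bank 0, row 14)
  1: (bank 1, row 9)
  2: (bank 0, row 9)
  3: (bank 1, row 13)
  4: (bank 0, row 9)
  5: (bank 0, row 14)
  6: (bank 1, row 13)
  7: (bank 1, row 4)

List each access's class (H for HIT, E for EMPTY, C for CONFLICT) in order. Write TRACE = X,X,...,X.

  [0] b0 r14: no row ⇒ E
  [1] b1 r9: no row ⇒ E
  [2] b0 r9: had r14 ⇒ C
  [3] b1 r13: had r9 ⇒ C
  [4] b0 r9: had r9 ⇒ H
  [5] b0 r14: had r9 ⇒ C
  [6] b1 r13: had r13 ⇒ H
  [7] b1 r4: had r13 ⇒ C

TRACE = E,E,C,C,H,C,H,C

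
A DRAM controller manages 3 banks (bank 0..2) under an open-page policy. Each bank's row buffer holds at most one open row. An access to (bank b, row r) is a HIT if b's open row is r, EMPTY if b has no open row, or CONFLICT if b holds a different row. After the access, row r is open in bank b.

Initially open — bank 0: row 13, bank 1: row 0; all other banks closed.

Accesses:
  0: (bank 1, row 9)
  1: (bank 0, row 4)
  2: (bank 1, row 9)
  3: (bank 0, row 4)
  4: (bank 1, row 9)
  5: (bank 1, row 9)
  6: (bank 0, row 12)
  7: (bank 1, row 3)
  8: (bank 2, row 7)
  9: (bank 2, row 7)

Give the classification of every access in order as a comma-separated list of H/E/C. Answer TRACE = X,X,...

  [0] b1 r9: had r0 ⇒ C
  [1] b0 r4: had r13 ⇒ C
  [2] b1 r9: had r9 ⇒ H
  [3] b0 r4: had r4 ⇒ H
  [4] b1 r9: had r9 ⇒ H
  [5] b1 r9: had r9 ⇒ H
  [6] b0 r12: had r4 ⇒ C
  [7] b1 r3: had r9 ⇒ C
  [8] b2 r7: no row ⇒ E
  [9] b2 r7: had r7 ⇒ H

TRACE = C,C,H,H,H,H,C,C,E,H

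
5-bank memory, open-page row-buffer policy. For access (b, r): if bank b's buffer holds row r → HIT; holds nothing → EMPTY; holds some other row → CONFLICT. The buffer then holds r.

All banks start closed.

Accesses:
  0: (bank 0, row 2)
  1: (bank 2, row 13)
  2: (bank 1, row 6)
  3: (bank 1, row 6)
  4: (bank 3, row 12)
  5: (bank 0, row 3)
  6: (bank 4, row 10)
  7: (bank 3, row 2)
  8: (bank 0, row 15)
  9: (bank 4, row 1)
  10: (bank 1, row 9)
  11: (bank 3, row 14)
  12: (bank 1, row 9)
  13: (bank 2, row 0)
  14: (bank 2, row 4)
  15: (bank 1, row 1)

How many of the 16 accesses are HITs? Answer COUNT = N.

COUNT = 2

  [0] b0 r2: no row ⇒ E
  [1] b2 r13: no row ⇒ E
  [2] b1 r6: no row ⇒ E
  [3] b1 r6: had r6 ⇒ H
  [4] b3 r12: no row ⇒ E
  [5] b0 r3: had r2 ⇒ C
  [6] b4 r10: no row ⇒ E
  [7] b3 r2: had r12 ⇒ C
  [8] b0 r15: had r3 ⇒ C
  [9] b4 r1: had r10 ⇒ C
  [10] b1 r9: had r6 ⇒ C
  [11] b3 r14: had r2 ⇒ C
  [12] b1 r9: had r9 ⇒ H
  [13] b2 r0: had r13 ⇒ C
  [14] b2 r4: had r0 ⇒ C
  [15] b1 r1: had r9 ⇒ C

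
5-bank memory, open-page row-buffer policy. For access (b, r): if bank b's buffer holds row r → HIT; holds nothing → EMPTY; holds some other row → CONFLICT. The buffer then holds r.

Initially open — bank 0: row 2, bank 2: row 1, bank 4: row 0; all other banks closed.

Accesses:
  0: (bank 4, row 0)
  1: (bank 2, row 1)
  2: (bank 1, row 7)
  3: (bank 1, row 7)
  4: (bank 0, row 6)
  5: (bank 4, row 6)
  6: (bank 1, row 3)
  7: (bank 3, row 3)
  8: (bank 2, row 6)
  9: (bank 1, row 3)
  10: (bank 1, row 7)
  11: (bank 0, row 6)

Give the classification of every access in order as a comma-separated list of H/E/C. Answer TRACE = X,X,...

TRACE = H,H,E,H,C,C,C,E,C,H,C,H

step 0: bank4 0->0 [HIT]
step 1: bank2 1->1 [HIT]
step 2: bank1 None->7 [EMPTY]
step 3: bank1 7->7 [HIT]
step 4: bank0 2->6 [CONFLICT]
step 5: bank4 0->6 [CONFLICT]
step 6: bank1 7->3 [CONFLICT]
step 7: bank3 None->3 [EMPTY]
step 8: bank2 1->6 [CONFLICT]
step 9: bank1 3->3 [HIT]
step 10: bank1 3->7 [CONFLICT]
step 11: bank0 6->6 [HIT]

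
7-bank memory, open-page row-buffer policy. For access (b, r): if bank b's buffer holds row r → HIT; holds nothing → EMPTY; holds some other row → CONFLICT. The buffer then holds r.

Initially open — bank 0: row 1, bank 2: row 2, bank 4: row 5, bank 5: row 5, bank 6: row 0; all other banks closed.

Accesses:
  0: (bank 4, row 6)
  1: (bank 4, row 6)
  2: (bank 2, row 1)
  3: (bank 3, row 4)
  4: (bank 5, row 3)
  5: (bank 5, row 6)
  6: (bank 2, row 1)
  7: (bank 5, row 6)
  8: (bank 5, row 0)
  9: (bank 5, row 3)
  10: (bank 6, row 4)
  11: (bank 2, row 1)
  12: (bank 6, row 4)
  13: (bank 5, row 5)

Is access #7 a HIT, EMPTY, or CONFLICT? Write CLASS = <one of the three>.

  [0] b4 r6: had r5 ⇒ C
  [1] b4 r6: had r6 ⇒ H
  [2] b2 r1: had r2 ⇒ C
  [3] b3 r4: no row ⇒ E
  [4] b5 r3: had r5 ⇒ C
  [5] b5 r6: had r3 ⇒ C
  [6] b2 r1: had r1 ⇒ H
  [7] b5 r6: had r6 ⇒ H
  [8] b5 r0: had r6 ⇒ C
  [9] b5 r3: had r0 ⇒ C
  [10] b6 r4: had r0 ⇒ C
  [11] b2 r1: had r1 ⇒ H
  [12] b6 r4: had r4 ⇒ H
  [13] b5 r5: had r3 ⇒ C

CLASS = HIT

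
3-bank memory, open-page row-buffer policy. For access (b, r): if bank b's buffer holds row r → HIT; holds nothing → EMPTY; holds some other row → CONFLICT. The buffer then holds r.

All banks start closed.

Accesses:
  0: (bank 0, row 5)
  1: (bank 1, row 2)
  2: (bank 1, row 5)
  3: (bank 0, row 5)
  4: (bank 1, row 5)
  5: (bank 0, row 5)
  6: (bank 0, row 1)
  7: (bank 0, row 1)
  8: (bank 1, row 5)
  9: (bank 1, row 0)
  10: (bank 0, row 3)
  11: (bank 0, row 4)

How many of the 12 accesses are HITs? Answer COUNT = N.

step 0: bank0 None->5 [EMPTY]
step 1: bank1 None->2 [EMPTY]
step 2: bank1 2->5 [CONFLICT]
step 3: bank0 5->5 [HIT]
step 4: bank1 5->5 [HIT]
step 5: bank0 5->5 [HIT]
step 6: bank0 5->1 [CONFLICT]
step 7: bank0 1->1 [HIT]
step 8: bank1 5->5 [HIT]
step 9: bank1 5->0 [CONFLICT]
step 10: bank0 1->3 [CONFLICT]
step 11: bank0 3->4 [CONFLICT]

COUNT = 5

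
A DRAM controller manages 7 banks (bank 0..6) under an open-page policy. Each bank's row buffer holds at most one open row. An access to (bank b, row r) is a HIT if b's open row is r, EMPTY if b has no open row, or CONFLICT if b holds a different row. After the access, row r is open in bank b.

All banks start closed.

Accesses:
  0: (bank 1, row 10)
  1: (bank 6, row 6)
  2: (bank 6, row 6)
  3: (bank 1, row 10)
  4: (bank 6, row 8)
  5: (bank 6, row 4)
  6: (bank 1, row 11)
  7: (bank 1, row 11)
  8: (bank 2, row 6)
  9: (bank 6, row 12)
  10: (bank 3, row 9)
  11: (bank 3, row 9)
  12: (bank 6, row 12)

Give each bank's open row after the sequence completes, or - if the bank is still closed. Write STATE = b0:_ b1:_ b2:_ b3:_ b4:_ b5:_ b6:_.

STATE = b0:- b1:11 b2:6 b3:9 b4:- b5:- b6:12

  [0] b1 r10: no row ⇒ E
  [1] b6 r6: no row ⇒ E
  [2] b6 r6: had r6 ⇒ H
  [3] b1 r10: had r10 ⇒ H
  [4] b6 r8: had r6 ⇒ C
  [5] b6 r4: had r8 ⇒ C
  [6] b1 r11: had r10 ⇒ C
  [7] b1 r11: had r11 ⇒ H
  [8] b2 r6: no row ⇒ E
  [9] b6 r12: had r4 ⇒ C
  [10] b3 r9: no row ⇒ E
  [11] b3 r9: had r9 ⇒ H
  [12] b6 r12: had r12 ⇒ H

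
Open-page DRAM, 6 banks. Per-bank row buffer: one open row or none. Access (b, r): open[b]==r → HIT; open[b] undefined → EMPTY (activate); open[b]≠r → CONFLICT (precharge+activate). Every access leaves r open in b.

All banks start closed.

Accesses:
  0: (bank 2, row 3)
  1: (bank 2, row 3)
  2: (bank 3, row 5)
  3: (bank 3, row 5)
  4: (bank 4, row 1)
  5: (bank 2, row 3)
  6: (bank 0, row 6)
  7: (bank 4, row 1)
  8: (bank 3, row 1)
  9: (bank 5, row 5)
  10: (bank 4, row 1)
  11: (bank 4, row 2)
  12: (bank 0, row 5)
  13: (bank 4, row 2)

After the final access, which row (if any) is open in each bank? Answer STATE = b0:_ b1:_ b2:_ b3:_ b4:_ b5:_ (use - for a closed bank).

STATE = b0:5 b1:- b2:3 b3:1 b4:2 b5:5

#0 (2,3) E
#1 (2,3) H  (was 3)
#2 (3,5) E
#3 (3,5) H  (was 5)
#4 (4,1) E
#5 (2,3) H  (was 3)
#6 (0,6) E
#7 (4,1) H  (was 1)
#8 (3,1) C  (was 5)
#9 (5,5) E
#10 (4,1) H  (was 1)
#11 (4,2) C  (was 1)
#12 (0,5) C  (was 6)
#13 (4,2) H  (was 2)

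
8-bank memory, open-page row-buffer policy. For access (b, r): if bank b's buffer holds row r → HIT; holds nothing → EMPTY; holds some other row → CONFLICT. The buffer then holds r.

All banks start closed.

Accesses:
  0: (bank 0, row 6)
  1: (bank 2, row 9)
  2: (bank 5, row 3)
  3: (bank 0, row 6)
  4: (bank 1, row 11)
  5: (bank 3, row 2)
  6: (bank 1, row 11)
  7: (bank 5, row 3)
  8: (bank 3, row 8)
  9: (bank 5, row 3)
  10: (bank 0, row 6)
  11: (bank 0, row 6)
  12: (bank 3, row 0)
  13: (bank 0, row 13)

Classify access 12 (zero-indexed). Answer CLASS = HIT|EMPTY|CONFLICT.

  [0] b0 r6: no row ⇒ E
  [1] b2 r9: no row ⇒ E
  [2] b5 r3: no row ⇒ E
  [3] b0 r6: had r6 ⇒ H
  [4] b1 r11: no row ⇒ E
  [5] b3 r2: no row ⇒ E
  [6] b1 r11: had r11 ⇒ H
  [7] b5 r3: had r3 ⇒ H
  [8] b3 r8: had r2 ⇒ C
  [9] b5 r3: had r3 ⇒ H
  [10] b0 r6: had r6 ⇒ H
  [11] b0 r6: had r6 ⇒ H
  [12] b3 r0: had r8 ⇒ C
  [13] b0 r13: had r6 ⇒ C

CLASS = CONFLICT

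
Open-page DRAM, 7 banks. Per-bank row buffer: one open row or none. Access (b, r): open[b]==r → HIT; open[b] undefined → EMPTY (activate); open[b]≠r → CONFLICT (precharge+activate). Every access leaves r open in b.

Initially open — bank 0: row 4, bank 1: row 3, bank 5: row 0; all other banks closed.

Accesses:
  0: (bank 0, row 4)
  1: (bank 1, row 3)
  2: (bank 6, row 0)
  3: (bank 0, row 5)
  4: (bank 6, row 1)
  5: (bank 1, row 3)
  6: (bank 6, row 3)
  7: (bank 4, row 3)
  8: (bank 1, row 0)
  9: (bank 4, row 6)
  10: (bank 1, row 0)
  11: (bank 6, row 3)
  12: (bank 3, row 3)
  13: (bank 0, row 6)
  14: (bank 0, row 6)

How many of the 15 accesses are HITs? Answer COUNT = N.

  [0] b0 r4: had r4 ⇒ H
  [1] b1 r3: had r3 ⇒ H
  [2] b6 r0: no row ⇒ E
  [3] b0 r5: had r4 ⇒ C
  [4] b6 r1: had r0 ⇒ C
  [5] b1 r3: had r3 ⇒ H
  [6] b6 r3: had r1 ⇒ C
  [7] b4 r3: no row ⇒ E
  [8] b1 r0: had r3 ⇒ C
  [9] b4 r6: had r3 ⇒ C
  [10] b1 r0: had r0 ⇒ H
  [11] b6 r3: had r3 ⇒ H
  [12] b3 r3: no row ⇒ E
  [13] b0 r6: had r5 ⇒ C
  [14] b0 r6: had r6 ⇒ H

COUNT = 6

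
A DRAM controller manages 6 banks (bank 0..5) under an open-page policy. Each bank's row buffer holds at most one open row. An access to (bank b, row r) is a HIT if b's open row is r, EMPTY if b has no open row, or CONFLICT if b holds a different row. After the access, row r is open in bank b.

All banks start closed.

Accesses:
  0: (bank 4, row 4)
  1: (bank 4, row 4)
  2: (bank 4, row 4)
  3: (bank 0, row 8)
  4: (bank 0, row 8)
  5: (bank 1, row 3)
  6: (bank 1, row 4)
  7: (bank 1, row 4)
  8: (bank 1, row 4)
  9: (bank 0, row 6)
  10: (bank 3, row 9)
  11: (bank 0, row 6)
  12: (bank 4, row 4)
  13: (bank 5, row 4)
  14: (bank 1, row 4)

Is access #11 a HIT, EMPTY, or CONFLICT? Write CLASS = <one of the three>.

CLASS = HIT

  [0] b4 r4: no row ⇒ E
  [1] b4 r4: had r4 ⇒ H
  [2] b4 r4: had r4 ⇒ H
  [3] b0 r8: no row ⇒ E
  [4] b0 r8: had r8 ⇒ H
  [5] b1 r3: no row ⇒ E
  [6] b1 r4: had r3 ⇒ C
  [7] b1 r4: had r4 ⇒ H
  [8] b1 r4: had r4 ⇒ H
  [9] b0 r6: had r8 ⇒ C
  [10] b3 r9: no row ⇒ E
  [11] b0 r6: had r6 ⇒ H
  [12] b4 r4: had r4 ⇒ H
  [13] b5 r4: no row ⇒ E
  [14] b1 r4: had r4 ⇒ H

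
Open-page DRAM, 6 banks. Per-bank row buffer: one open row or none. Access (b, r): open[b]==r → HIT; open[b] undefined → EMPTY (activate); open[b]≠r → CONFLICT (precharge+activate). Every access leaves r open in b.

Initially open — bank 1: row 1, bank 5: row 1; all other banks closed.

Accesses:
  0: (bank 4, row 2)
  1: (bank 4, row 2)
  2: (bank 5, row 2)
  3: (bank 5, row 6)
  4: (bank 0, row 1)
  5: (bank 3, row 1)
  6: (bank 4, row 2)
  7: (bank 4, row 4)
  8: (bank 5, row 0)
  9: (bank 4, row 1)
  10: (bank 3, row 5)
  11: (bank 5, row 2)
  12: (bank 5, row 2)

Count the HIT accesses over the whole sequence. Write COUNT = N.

COUNT = 3

  [0] b4 r2: no row ⇒ E
  [1] b4 r2: had r2 ⇒ H
  [2] b5 r2: had r1 ⇒ C
  [3] b5 r6: had r2 ⇒ C
  [4] b0 r1: no row ⇒ E
  [5] b3 r1: no row ⇒ E
  [6] b4 r2: had r2 ⇒ H
  [7] b4 r4: had r2 ⇒ C
  [8] b5 r0: had r6 ⇒ C
  [9] b4 r1: had r4 ⇒ C
  [10] b3 r5: had r1 ⇒ C
  [11] b5 r2: had r0 ⇒ C
  [12] b5 r2: had r2 ⇒ H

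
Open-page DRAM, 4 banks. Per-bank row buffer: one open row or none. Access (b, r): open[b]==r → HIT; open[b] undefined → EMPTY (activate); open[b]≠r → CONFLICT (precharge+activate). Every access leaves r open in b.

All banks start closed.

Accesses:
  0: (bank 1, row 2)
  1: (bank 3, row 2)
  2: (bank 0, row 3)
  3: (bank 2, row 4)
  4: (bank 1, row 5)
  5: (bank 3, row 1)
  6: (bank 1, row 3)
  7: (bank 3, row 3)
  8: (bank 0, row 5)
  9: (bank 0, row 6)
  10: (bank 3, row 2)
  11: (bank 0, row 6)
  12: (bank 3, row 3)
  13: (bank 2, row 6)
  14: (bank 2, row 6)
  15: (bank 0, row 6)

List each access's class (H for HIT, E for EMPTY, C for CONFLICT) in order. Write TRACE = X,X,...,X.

#0 (1,2) E
#1 (3,2) E
#2 (0,3) E
#3 (2,4) E
#4 (1,5) C  (was 2)
#5 (3,1) C  (was 2)
#6 (1,3) C  (was 5)
#7 (3,3) C  (was 1)
#8 (0,5) C  (was 3)
#9 (0,6) C  (was 5)
#10 (3,2) C  (was 3)
#11 (0,6) H  (was 6)
#12 (3,3) C  (was 2)
#13 (2,6) C  (was 4)
#14 (2,6) H  (was 6)
#15 (0,6) H  (was 6)

TRACE = E,E,E,E,C,C,C,C,C,C,C,H,C,C,H,H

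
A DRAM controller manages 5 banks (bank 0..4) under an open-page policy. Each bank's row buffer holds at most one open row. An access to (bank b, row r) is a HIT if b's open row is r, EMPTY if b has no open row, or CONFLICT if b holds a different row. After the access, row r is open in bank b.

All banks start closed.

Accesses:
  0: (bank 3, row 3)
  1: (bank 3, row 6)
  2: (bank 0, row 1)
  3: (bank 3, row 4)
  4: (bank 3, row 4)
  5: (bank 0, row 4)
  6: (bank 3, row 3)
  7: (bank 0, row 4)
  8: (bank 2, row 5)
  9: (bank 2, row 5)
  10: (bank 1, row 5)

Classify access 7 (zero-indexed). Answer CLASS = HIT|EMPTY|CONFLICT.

CLASS = HIT

  [0] b3 r3: no row ⇒ E
  [1] b3 r6: had r3 ⇒ C
  [2] b0 r1: no row ⇒ E
  [3] b3 r4: had r6 ⇒ C
  [4] b3 r4: had r4 ⇒ H
  [5] b0 r4: had r1 ⇒ C
  [6] b3 r3: had r4 ⇒ C
  [7] b0 r4: had r4 ⇒ H
  [8] b2 r5: no row ⇒ E
  [9] b2 r5: had r5 ⇒ H
  [10] b1 r5: no row ⇒ E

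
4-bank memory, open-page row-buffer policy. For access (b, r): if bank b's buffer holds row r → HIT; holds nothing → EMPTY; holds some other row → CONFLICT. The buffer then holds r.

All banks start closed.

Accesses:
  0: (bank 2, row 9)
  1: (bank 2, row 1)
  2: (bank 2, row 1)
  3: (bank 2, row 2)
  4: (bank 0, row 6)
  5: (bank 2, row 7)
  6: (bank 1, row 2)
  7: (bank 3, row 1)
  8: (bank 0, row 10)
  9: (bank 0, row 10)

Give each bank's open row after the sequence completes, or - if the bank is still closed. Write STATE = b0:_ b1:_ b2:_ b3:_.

STATE = b0:10 b1:2 b2:7 b3:1

0: bank 2 row 9 — prev None → EMPTY
1: bank 2 row 1 — prev 9 → CONFLICT
2: bank 2 row 1 — prev 1 → HIT
3: bank 2 row 2 — prev 1 → CONFLICT
4: bank 0 row 6 — prev None → EMPTY
5: bank 2 row 7 — prev 2 → CONFLICT
6: bank 1 row 2 — prev None → EMPTY
7: bank 3 row 1 — prev None → EMPTY
8: bank 0 row 10 — prev 6 → CONFLICT
9: bank 0 row 10 — prev 10 → HIT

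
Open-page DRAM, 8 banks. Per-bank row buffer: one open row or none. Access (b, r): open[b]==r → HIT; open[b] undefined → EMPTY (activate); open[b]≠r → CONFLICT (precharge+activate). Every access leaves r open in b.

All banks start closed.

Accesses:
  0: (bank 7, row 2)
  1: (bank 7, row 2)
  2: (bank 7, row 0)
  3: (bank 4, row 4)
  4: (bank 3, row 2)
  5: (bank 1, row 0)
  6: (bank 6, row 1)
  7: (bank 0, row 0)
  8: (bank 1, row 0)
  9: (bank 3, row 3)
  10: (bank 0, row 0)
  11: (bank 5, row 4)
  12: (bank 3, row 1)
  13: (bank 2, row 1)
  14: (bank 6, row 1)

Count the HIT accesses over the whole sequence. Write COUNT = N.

0: bank 7 row 2 — prev None → EMPTY
1: bank 7 row 2 — prev 2 → HIT
2: bank 7 row 0 — prev 2 → CONFLICT
3: bank 4 row 4 — prev None → EMPTY
4: bank 3 row 2 — prev None → EMPTY
5: bank 1 row 0 — prev None → EMPTY
6: bank 6 row 1 — prev None → EMPTY
7: bank 0 row 0 — prev None → EMPTY
8: bank 1 row 0 — prev 0 → HIT
9: bank 3 row 3 — prev 2 → CONFLICT
10: bank 0 row 0 — prev 0 → HIT
11: bank 5 row 4 — prev None → EMPTY
12: bank 3 row 1 — prev 3 → CONFLICT
13: bank 2 row 1 — prev None → EMPTY
14: bank 6 row 1 — prev 1 → HIT

COUNT = 4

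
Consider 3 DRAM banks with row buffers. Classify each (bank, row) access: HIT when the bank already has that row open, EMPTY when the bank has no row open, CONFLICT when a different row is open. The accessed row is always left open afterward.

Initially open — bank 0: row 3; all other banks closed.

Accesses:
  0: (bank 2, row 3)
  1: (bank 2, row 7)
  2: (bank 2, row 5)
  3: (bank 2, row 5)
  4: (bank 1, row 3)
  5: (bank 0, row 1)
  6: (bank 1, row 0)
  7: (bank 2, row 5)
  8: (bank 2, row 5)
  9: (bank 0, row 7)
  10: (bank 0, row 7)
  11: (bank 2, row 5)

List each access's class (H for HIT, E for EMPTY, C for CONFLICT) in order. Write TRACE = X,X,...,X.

step 0: bank2 None->3 [EMPTY]
step 1: bank2 3->7 [CONFLICT]
step 2: bank2 7->5 [CONFLICT]
step 3: bank2 5->5 [HIT]
step 4: bank1 None->3 [EMPTY]
step 5: bank0 3->1 [CONFLICT]
step 6: bank1 3->0 [CONFLICT]
step 7: bank2 5->5 [HIT]
step 8: bank2 5->5 [HIT]
step 9: bank0 1->7 [CONFLICT]
step 10: bank0 7->7 [HIT]
step 11: bank2 5->5 [HIT]

TRACE = E,C,C,H,E,C,C,H,H,C,H,H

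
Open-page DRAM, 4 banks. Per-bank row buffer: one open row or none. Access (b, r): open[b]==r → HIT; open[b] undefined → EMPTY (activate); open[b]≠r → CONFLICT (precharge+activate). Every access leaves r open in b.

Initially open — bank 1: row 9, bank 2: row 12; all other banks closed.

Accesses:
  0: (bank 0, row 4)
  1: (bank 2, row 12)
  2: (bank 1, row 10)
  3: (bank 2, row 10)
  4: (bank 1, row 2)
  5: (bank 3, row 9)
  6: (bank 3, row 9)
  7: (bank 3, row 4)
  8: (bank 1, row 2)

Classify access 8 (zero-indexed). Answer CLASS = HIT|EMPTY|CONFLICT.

CLASS = HIT

0: bank 0 row 4 — prev None → EMPTY
1: bank 2 row 12 — prev 12 → HIT
2: bank 1 row 10 — prev 9 → CONFLICT
3: bank 2 row 10 — prev 12 → CONFLICT
4: bank 1 row 2 — prev 10 → CONFLICT
5: bank 3 row 9 — prev None → EMPTY
6: bank 3 row 9 — prev 9 → HIT
7: bank 3 row 4 — prev 9 → CONFLICT
8: bank 1 row 2 — prev 2 → HIT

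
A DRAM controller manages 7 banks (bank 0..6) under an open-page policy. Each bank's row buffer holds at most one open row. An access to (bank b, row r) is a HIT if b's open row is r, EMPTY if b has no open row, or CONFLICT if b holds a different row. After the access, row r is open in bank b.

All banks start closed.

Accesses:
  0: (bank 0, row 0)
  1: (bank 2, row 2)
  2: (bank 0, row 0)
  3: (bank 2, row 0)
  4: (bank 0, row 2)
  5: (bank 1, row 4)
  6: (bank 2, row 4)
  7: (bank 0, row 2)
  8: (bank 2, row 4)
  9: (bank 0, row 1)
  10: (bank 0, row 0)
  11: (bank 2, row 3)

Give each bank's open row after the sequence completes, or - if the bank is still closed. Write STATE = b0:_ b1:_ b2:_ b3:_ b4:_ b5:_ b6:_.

STATE = b0:0 b1:4 b2:3 b3:- b4:- b5:- b6:-

#0 (0,0) E
#1 (2,2) E
#2 (0,0) H  (was 0)
#3 (2,0) C  (was 2)
#4 (0,2) C  (was 0)
#5 (1,4) E
#6 (2,4) C  (was 0)
#7 (0,2) H  (was 2)
#8 (2,4) H  (was 4)
#9 (0,1) C  (was 2)
#10 (0,0) C  (was 1)
#11 (2,3) C  (was 4)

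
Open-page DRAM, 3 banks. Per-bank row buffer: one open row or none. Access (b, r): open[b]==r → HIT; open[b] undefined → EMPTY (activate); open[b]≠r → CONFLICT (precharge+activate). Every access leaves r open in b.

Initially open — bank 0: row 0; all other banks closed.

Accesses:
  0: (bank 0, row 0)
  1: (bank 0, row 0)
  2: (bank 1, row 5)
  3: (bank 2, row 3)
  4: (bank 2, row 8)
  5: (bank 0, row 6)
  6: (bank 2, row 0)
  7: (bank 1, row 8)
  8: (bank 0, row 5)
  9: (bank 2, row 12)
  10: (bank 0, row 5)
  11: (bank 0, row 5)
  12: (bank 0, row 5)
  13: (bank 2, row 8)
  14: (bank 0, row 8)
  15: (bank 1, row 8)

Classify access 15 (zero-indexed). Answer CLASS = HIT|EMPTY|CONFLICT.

CLASS = HIT

  [0] b0 r0: had r0 ⇒ H
  [1] b0 r0: had r0 ⇒ H
  [2] b1 r5: no row ⇒ E
  [3] b2 r3: no row ⇒ E
  [4] b2 r8: had r3 ⇒ C
  [5] b0 r6: had r0 ⇒ C
  [6] b2 r0: had r8 ⇒ C
  [7] b1 r8: had r5 ⇒ C
  [8] b0 r5: had r6 ⇒ C
  [9] b2 r12: had r0 ⇒ C
  [10] b0 r5: had r5 ⇒ H
  [11] b0 r5: had r5 ⇒ H
  [12] b0 r5: had r5 ⇒ H
  [13] b2 r8: had r12 ⇒ C
  [14] b0 r8: had r5 ⇒ C
  [15] b1 r8: had r8 ⇒ H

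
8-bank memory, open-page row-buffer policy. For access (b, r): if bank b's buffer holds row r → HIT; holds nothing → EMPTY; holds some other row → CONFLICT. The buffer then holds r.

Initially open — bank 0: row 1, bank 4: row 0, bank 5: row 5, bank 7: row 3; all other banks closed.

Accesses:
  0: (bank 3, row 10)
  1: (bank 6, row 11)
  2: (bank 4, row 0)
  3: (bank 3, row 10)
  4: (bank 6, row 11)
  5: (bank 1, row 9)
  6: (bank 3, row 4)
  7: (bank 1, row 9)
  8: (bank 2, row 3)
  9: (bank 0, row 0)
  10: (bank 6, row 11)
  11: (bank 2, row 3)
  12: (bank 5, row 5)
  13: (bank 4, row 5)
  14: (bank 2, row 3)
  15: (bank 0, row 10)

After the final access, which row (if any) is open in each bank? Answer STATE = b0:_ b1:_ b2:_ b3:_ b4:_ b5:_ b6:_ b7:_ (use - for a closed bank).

  [0] b3 r10: no row ⇒ E
  [1] b6 r11: no row ⇒ E
  [2] b4 r0: had r0 ⇒ H
  [3] b3 r10: had r10 ⇒ H
  [4] b6 r11: had r11 ⇒ H
  [5] b1 r9: no row ⇒ E
  [6] b3 r4: had r10 ⇒ C
  [7] b1 r9: had r9 ⇒ H
  [8] b2 r3: no row ⇒ E
  [9] b0 r0: had r1 ⇒ C
  [10] b6 r11: had r11 ⇒ H
  [11] b2 r3: had r3 ⇒ H
  [12] b5 r5: had r5 ⇒ H
  [13] b4 r5: had r0 ⇒ C
  [14] b2 r3: had r3 ⇒ H
  [15] b0 r10: had r0 ⇒ C

STATE = b0:10 b1:9 b2:3 b3:4 b4:5 b5:5 b6:11 b7:3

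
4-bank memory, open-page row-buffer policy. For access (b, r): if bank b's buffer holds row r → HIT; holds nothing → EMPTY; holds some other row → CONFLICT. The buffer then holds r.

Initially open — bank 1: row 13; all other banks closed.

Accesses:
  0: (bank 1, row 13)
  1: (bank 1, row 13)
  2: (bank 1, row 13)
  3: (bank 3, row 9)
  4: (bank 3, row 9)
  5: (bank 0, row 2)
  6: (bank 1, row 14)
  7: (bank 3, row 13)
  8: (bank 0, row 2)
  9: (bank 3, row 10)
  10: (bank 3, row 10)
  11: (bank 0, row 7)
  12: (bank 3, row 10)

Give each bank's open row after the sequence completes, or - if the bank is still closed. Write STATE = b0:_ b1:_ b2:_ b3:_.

0: bank 1 row 13 — prev 13 → HIT
1: bank 1 row 13 — prev 13 → HIT
2: bank 1 row 13 — prev 13 → HIT
3: bank 3 row 9 — prev None → EMPTY
4: bank 3 row 9 — prev 9 → HIT
5: bank 0 row 2 — prev None → EMPTY
6: bank 1 row 14 — prev 13 → CONFLICT
7: bank 3 row 13 — prev 9 → CONFLICT
8: bank 0 row 2 — prev 2 → HIT
9: bank 3 row 10 — prev 13 → CONFLICT
10: bank 3 row 10 — prev 10 → HIT
11: bank 0 row 7 — prev 2 → CONFLICT
12: bank 3 row 10 — prev 10 → HIT

STATE = b0:7 b1:14 b2:- b3:10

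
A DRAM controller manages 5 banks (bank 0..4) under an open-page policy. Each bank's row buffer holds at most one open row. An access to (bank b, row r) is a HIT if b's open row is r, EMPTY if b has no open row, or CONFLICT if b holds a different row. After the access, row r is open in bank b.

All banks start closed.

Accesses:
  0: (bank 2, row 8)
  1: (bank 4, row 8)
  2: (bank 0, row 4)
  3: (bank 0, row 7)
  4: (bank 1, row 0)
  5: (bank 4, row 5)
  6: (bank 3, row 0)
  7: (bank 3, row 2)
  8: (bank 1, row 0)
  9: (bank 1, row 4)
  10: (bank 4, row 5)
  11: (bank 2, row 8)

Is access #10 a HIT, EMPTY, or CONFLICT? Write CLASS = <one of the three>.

#0 (2,8) E
#1 (4,8) E
#2 (0,4) E
#3 (0,7) C  (was 4)
#4 (1,0) E
#5 (4,5) C  (was 8)
#6 (3,0) E
#7 (3,2) C  (was 0)
#8 (1,0) H  (was 0)
#9 (1,4) C  (was 0)
#10 (4,5) H  (was 5)
#11 (2,8) H  (was 8)

CLASS = HIT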